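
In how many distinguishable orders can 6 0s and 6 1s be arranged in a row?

Choose positions for the 0s: C(12,6) = 924.

924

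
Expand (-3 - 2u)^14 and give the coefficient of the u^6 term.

1260971712

The general term is C(14,j)·(-3)^j·(-2u)^(14-j); the u^6 term has j = 8.
C(14,8) = 3003.
Coefficient = C(14,8) · (-3)^8 · (-2)^6 = 3003 · 6561 · 64 = 1260971712.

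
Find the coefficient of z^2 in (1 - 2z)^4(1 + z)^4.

Coefficient of z^2 = Σ_{j} C(4,j)·(-2)^j·C(4,2-j)·1^(2-j) for j from 0 to 2.
= 6 + (-32) + 24 = -2.

-2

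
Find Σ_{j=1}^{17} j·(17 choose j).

Differentiating (1+x)^17 and setting x=1: Σ j·C(17,j) = 17·2^16 = 1114112.

1114112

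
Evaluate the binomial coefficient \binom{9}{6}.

C(9,6) = C(9,3) by symmetry.
C(9,3) = (9·8·7) / 3! = 504 / 6 = 84.

84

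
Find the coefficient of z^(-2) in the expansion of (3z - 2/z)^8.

-48384

General term: C(8,j)·(3z)^j·(-2/z)^(8-j), with z-exponent 1j − 1(8−j) = 2j − 8.
Set 2j − 8 = -2: j = 3.
C(8,3) = 56; 3^3 = 27; (-2)^5 = -32.
Coefficient = 56 · 27 · (-32) = -48384.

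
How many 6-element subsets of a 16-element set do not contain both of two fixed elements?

All 6-subsets: C(16,6) = 8008. Those containing both fixed elements: C(14,4) = 1001.
8008 − 1001 = 7007.

7007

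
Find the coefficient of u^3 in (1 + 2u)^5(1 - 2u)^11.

80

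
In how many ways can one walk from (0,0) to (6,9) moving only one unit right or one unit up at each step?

Each path is a sequence of 15 steps with 6 rights: C(15,6) = 5005.

5005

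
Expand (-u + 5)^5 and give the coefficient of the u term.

-3125

The general term is C(5,j)·(-u)^j·(5)^(5-j); the u^1 term has j = 1.
C(5,1) = 5.
Coefficient = C(5,1) · (-1)^1 · 5^4 = 5 · (-1) · 625 = -3125.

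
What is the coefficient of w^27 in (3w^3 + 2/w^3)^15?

1934445240

General term: C(15,j)·(3w^3)^j·(2/w^3)^(15-j), with w-exponent 3j − 3(15−j) = 6j − 45.
Set 6j − 45 = 27: j = 12.
C(15,12) = 455; 3^12 = 531441; 2^3 = 8.
Coefficient = 455 · 531441 · 8 = 1934445240.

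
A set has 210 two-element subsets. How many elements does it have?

21

n(n−1)/2 = 210 ⇒ n(n−1) = 420. Since 21·20 = 420, n = 21.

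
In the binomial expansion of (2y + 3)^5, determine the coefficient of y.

810

The general term is C(5,j)·(2y)^j·(3)^(5-j); the y^1 term has j = 1.
C(5,1) = 5.
Coefficient = C(5,1) · 2^1 · 3^4 = 5 · 2 · 81 = 810.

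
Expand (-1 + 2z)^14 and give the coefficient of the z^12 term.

The general term is C(14,j)·(-1)^j·(2z)^(14-j); the z^12 term has j = 2.
C(14,2) = 91.
Coefficient = C(14,2) · 2^12 = 91 · 4096 = 372736.

372736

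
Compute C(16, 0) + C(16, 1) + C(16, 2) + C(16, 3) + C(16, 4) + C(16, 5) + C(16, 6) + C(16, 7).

1 + 16 + 120 + 560 + 1820 + 4368 + 8008 + 11440 = 26333.

26333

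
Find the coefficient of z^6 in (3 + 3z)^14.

The general term is C(14,j)·(3)^j·(3z)^(14-j); the z^6 term has j = 8.
C(14,8) = 3003.
Coefficient = C(14,8) · 3^8 · 3^6 = 3003 · 6561 · 729 = 14363255907.

14363255907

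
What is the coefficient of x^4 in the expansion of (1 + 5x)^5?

3125

The general term is C(5,j)·(1)^j·(5x)^(5-j); the x^4 term has j = 1.
C(5,1) = 5.
Coefficient = C(5,1) · 5^4 = 5 · 625 = 3125.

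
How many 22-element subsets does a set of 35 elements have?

1476337800

C(35,22) = C(35,13) by symmetry.
C(35,13) = (35·34·33·32·31·30·29·28·27·26·25·24·23) / 13! = 9193186188426240000 / 6227020800 = 1476337800.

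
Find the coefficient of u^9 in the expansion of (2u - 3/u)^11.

-33792

General term: C(11,j)·(2u)^j·(-3/u)^(11-j), with u-exponent 1j − 1(11−j) = 2j − 11.
Set 2j − 11 = 9: j = 10.
C(11,10) = 11; 2^10 = 1024; (-3)^1 = -3.
Coefficient = 11 · 1024 · (-3) = -33792.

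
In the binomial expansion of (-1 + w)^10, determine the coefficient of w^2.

45

The general term is C(10,j)·(-1)^j·(w)^(10-j); the w^2 term has j = 8.
C(10,8) = 45.
Coefficient = C(10,8) = 45.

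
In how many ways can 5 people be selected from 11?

462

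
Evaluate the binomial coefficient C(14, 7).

3432

C(14,7) = (14·13·12·11·10·9·8) / 7! = 17297280 / 5040 = 3432.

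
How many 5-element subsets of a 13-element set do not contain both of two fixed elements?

1122

All 5-subsets: C(13,5) = 1287. Those containing both fixed elements: C(11,3) = 165.
1287 − 165 = 1122.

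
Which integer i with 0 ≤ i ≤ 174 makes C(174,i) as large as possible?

87

C(174,i) is maximized at i = 174/2 = 87.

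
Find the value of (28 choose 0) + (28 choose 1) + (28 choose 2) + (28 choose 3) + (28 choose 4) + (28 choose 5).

122438

1 + 28 + 378 + 3276 + 20475 + 98280 = 122438.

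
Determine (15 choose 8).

C(15,8) = C(15,7) by symmetry.
C(15,7) = (15·14·13·12·11·10·9) / 7! = 32432400 / 5040 = 6435.

6435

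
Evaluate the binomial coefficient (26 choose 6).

230230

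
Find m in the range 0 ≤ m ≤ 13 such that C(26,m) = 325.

2

C(26,m) increases on 0 ≤ m ≤ 13. C(26,1) = 26 and C(26,2) = 325, so m = 2.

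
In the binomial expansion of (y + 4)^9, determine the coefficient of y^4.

129024

The general term is C(9,j)·(y)^j·(4)^(9-j); the y^4 term has j = 4.
C(9,4) = 126.
Coefficient = C(9,4) · 4^5 = 126 · 1024 = 129024.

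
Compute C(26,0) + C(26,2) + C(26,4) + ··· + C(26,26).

33554432

Half of (1+1)^26 + (1−1)^26 gives the even-index sum: 2^25 = 33554432.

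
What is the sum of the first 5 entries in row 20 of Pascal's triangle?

6196

1 + 20 + 190 + 1140 + 4845 = 6196.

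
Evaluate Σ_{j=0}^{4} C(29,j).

27841

1 + 29 + 406 + 3654 + 23751 = 27841.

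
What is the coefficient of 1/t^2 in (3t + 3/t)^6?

General term: C(6,j)·(3t)^j·(3/t)^(6-j), with t-exponent 1j − 1(6−j) = 2j − 6.
Set 2j − 6 = -2: j = 2.
C(6,2) = 15; 3^2 = 9; 3^4 = 81.
Coefficient = 15 · 9 · 81 = 10935.

10935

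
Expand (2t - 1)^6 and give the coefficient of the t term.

The general term is C(6,j)·(2t)^j·(-1)^(6-j); the t^1 term has j = 1.
C(6,1) = 6.
Coefficient = C(6,1) · 2^1 · (-1)^5 = 6 · 2 · (-1) = -12.

-12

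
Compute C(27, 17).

8436285

C(27,17) = C(27,10) by symmetry.
C(27,10) = (27·26·25·24·23·22·21·20·19·18) / 10! = 30613591008000 / 3628800 = 8436285.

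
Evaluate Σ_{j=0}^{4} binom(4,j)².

70

By Vandermonde's identity, Σ C(4,j)² = C(8,4) = 70.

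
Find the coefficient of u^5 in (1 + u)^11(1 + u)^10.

Coefficient of u^5 = Σ_{j} C(11,j)·C(10,5-j) for j from 0 to 5.
= 252 + 2310 + 6600 + 7425 + 3300 + 462 = 20349.

20349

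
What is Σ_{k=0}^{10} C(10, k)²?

184756

By Vandermonde's identity, Σ C(10,k)² = C(20,10) = 184756.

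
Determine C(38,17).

28781143380

C(38,17) = (38·37·36·35·34·33·32·31·30·29·28·27·26·25·24·23·22) / 17! = 10237090866494416404480000 / 355687428096000 = 28781143380.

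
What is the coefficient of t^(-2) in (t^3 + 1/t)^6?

General term: C(6,j)·(t^3)^j·(1/t)^(6-j), with t-exponent 3j − 1(6−j) = 4j − 6.
Set 4j − 6 = -2: j = 1.
C(6,1) = 6; 1^1 = 1; 1^5 = 1.
Coefficient = 6 · 1 · 1 = 6.

6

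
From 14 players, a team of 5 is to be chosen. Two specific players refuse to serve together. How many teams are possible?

1782

All 5-subsets: C(14,5) = 2002. Those containing both fixed elements: C(12,3) = 220.
2002 − 220 = 1782.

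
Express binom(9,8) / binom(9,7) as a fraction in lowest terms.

C(n,k+1)/C(n,k) = (n−k)/(k+1) = (9−7)/(7+1) = 2/8 = 1/4.

1/4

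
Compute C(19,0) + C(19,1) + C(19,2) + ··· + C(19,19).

The entries of row 19 sum to 2^19 = 524288.

524288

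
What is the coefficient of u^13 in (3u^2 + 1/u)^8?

17496

General term: C(8,j)·(3u^2)^j·(1/u)^(8-j), with u-exponent 2j − 1(8−j) = 3j − 8.
Set 3j − 8 = 13: j = 7.
C(8,7) = 8; 3^7 = 2187; 1^1 = 1.
Coefficient = 8 · 2187 · 1 = 17496.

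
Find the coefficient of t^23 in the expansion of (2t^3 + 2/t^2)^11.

General term: C(11,j)·(2t^3)^j·(2/t^2)^(11-j), with t-exponent 3j − 2(11−j) = 5j − 22.
Set 5j − 22 = 23: j = 9.
C(11,9) = 55; 2^9 = 512; 2^2 = 4.
Coefficient = 55 · 512 · 4 = 112640.

112640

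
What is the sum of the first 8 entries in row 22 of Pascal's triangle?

280600

1 + 22 + 231 + 1540 + 7315 + 26334 + 74613 + 170544 = 280600.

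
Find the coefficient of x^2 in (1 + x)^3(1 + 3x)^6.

192

Coefficient of x^2 = Σ_{j} C(3,j)·1^j·C(6,2-j)·3^(2-j) for j from 0 to 2.
= 135 + 54 + 3 = 192.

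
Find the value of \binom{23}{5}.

33649

C(23,5) = (23·22·21·20·19) / 5! = 4037880 / 120 = 33649.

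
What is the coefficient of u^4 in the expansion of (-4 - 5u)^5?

The general term is C(5,j)·(-4)^j·(-5u)^(5-j); the u^4 term has j = 1.
C(5,1) = 5.
Coefficient = C(5,1) · (-4)^1 · (-5)^4 = 5 · (-4) · 625 = -12500.

-12500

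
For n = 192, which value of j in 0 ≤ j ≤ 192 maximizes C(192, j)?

96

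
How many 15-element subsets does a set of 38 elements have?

15471286560

C(38,15) = (38·37·36·35·34·33·32·31·30·29·28·27·26·25·24) / 15! = 20231404874494894080000 / 1307674368000 = 15471286560.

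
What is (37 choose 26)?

C(37,26) = C(37,11) by symmetry.
C(37,11) = (37·36·35·34·33·32·31·30·29·28·27) / 11! = 34128550732953600 / 39916800 = 854992152.

854992152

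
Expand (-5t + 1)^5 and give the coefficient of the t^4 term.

3125

The general term is C(5,j)·(-5t)^j·(1)^(5-j); the t^4 term has j = 4.
C(5,4) = 5.
Coefficient = C(5,4) · (-5)^4 = 5 · 625 = 3125.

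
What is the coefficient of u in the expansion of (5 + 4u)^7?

The general term is C(7,j)·(5)^j·(4u)^(7-j); the u^1 term has j = 6.
C(7,6) = 7.
Coefficient = C(7,6) · 5^6 · 4^1 = 7 · 15625 · 4 = 437500.

437500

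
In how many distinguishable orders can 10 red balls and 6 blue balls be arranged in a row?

8008

Choose positions for the red balls: C(16,10) = 8008.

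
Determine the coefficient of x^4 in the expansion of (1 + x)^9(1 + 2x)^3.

1134

Coefficient of x^4 = Σ_{j} C(9,j)·1^j·C(3,4-j)·2^(4-j) for j from 1 to 4.
= 72 + 432 + 504 + 126 = 1134.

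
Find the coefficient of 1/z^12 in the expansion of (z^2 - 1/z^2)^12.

-220

General term: C(12,j)·(z^2)^j·(-1/z^2)^(12-j), with z-exponent 2j − 2(12−j) = 4j − 24.
Set 4j − 24 = -12: j = 3.
C(12,3) = 220; 1^3 = 1; (-1)^9 = -1.
Coefficient = 220 · 1 · (-1) = -220.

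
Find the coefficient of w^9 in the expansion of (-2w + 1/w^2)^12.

-24576

General term: C(12,j)·(-2w)^j·(1/w^2)^(12-j), with w-exponent 1j − 2(12−j) = 3j − 24.
Set 3j − 24 = 9: j = 11.
C(12,11) = 12; (-2)^11 = -2048; 1^1 = 1.
Coefficient = 12 · (-2048) · 1 = -24576.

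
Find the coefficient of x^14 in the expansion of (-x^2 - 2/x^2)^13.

-2288

General term: C(13,j)·(-x^2)^j·(-2/x^2)^(13-j), with x-exponent 2j − 2(13−j) = 4j − 26.
Set 4j − 26 = 14: j = 10.
C(13,10) = 286; (-1)^10 = 1; (-2)^3 = -8.
Coefficient = 286 · 1 · (-8) = -2288.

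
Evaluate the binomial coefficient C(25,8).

1081575

C(25,8) = (25·24·23·22·21·20·19·18) / 8! = 43609104000 / 40320 = 1081575.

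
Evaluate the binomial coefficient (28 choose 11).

C(28,11) = (28·27·26·25·24·23·22·21·20·19·18) / 11! = 857180548224000 / 39916800 = 21474180.

21474180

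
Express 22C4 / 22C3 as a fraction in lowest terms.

C(n,k+1)/C(n,k) = (n−k)/(k+1) = (22−3)/(3+1) = 19/4.

19/4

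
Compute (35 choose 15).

3247943160

C(35,15) = (35·34·33·32·31·30·29·28·27·26·25·24·23·22·21) / 15! = 4247252019052922880000 / 1307674368000 = 3247943160.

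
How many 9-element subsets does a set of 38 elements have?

C(38,9) = (38·37·36·35·34·33·32·31·30) / 9! = 59153663923200 / 362880 = 163011640.

163011640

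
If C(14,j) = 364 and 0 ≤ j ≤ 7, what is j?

3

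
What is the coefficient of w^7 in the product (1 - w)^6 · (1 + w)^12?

144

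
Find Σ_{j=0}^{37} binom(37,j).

137438953472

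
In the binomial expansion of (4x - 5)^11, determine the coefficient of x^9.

360448000

The general term is C(11,j)·(4x)^j·(-5)^(11-j); the x^9 term has j = 9.
C(11,9) = 55.
Coefficient = C(11,9) · 4^9 · (-5)^2 = 55 · 262144 · 25 = 360448000.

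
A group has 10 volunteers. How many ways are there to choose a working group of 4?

This is C(10,4) = 210.

210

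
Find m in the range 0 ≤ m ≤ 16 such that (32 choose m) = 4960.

3

C(32,m) increases on 0 ≤ m ≤ 16. C(32,2) = 496 and C(32,3) = 4960, so m = 3.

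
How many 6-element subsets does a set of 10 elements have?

210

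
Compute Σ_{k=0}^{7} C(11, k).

1816

1 + 11 + 55 + 165 + 330 + 462 + 462 + 330 = 1816.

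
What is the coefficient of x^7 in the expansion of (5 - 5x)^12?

-193359375000

The general term is C(12,j)·(5)^j·(-5x)^(12-j); the x^7 term has j = 5.
C(12,5) = 792.
Coefficient = C(12,5) · 5^5 · (-5)^7 = 792 · 3125 · (-78125) = -193359375000.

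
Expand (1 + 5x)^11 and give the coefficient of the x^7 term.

25781250

The general term is C(11,j)·(1)^j·(5x)^(11-j); the x^7 term has j = 4.
C(11,4) = 330.
Coefficient = C(11,4) · 5^7 = 330 · 78125 = 25781250.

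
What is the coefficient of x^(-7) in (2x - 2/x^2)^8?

-14336

General term: C(8,j)·(2x)^j·(-2/x^2)^(8-j), with x-exponent 1j − 2(8−j) = 3j − 16.
Set 3j − 16 = -7: j = 3.
C(8,3) = 56; 2^3 = 8; (-2)^5 = -32.
Coefficient = 56 · 8 · (-32) = -14336.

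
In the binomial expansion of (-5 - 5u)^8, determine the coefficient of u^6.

The general term is C(8,j)·(-5)^j·(-5u)^(8-j); the u^6 term has j = 2.
C(8,2) = 28.
Coefficient = C(8,2) · (-5)^2 · (-5)^6 = 28 · 25 · 15625 = 10937500.

10937500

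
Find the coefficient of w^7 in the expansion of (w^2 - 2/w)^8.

General term: C(8,j)·(w^2)^j·(-2/w)^(8-j), with w-exponent 2j − 1(8−j) = 3j − 8.
Set 3j − 8 = 7: j = 5.
C(8,5) = 56; 1^5 = 1; (-2)^3 = -8.
Coefficient = 56 · 1 · (-8) = -448.

-448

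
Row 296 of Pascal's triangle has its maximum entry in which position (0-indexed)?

C(296,k) is maximized at k = 296/2 = 148.

148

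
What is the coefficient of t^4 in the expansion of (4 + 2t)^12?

519045120

The general term is C(12,j)·(4)^j·(2t)^(12-j); the t^4 term has j = 8.
C(12,8) = 495.
Coefficient = C(12,8) · 4^8 · 2^4 = 495 · 65536 · 16 = 519045120.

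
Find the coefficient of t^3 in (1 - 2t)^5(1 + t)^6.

30

Coefficient of t^3 = Σ_{j} C(5,j)·(-2)^j·C(6,3-j)·1^(3-j) for j from 0 to 3.
= 20 + (-150) + 240 + (-80) = 30.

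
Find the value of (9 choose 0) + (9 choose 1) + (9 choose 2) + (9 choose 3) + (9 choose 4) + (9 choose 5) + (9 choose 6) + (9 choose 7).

1 + 9 + 36 + 84 + 126 + 126 + 84 + 36 = 502.

502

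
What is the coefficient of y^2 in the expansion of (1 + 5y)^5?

The general term is C(5,j)·(1)^j·(5y)^(5-j); the y^2 term has j = 3.
C(5,3) = 10.
Coefficient = C(5,3) · 5^2 = 10 · 25 = 250.

250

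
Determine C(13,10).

286

C(13,10) = C(13,3) by symmetry.
C(13,3) = (13·12·11) / 3! = 1716 / 6 = 286.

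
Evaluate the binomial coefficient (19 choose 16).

969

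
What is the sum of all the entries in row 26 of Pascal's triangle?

67108864

The entries of row 26 sum to 2^26 = 67108864.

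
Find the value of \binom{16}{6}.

8008

C(16,6) = (16·15·14·13·12·11) / 6! = 5765760 / 720 = 8008.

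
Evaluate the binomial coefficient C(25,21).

C(25,21) = C(25,4) by symmetry.
C(25,4) = (25·24·23·22) / 4! = 303600 / 24 = 12650.

12650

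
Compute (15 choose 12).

C(15,12) = C(15,3) by symmetry.
C(15,3) = (15·14·13) / 3! = 2730 / 6 = 455.

455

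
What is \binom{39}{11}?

1676056044

C(39,11) = (39·38·37·36·35·34·33·32·31·30·29) / 11! = 66902793897139200 / 39916800 = 1676056044.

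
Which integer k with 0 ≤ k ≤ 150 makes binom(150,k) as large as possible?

75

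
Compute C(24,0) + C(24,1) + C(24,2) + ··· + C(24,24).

The entries of row 24 sum to 2^24 = 16777216.

16777216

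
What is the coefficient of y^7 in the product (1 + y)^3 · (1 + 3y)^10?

922428

Coefficient of y^7 = Σ_{j} C(3,j)·1^j·C(10,7-j)·3^(7-j) for j from 0 to 3.
= 262440 + 459270 + 183708 + 17010 = 922428.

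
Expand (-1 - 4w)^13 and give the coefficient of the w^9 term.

The general term is C(13,j)·(-1)^j·(-4w)^(13-j); the w^9 term has j = 4.
C(13,4) = 715.
Coefficient = C(13,4) · (-4)^9 = 715 · (-262144) = -187432960.

-187432960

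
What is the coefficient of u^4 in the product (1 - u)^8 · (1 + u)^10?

20

Coefficient of u^4 = Σ_{j} C(8,j)·(-1)^j·C(10,4-j)·1^(4-j) for j from 0 to 4.
= 210 + (-960) + 1260 + (-560) + 70 = 20.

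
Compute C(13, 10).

286

C(13,10) = C(13,3) by symmetry.
C(13,3) = (13·12·11) / 3! = 1716 / 6 = 286.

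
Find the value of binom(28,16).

C(28,16) = C(28,12) by symmetry.
C(28,12) = (28·27·26·25·24·23·22·21·20·19·18·17) / 12! = 14572069319808000 / 479001600 = 30421755.

30421755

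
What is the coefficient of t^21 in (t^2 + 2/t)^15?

General term: C(15,j)·(t^2)^j·(2/t)^(15-j), with t-exponent 2j − 1(15−j) = 3j − 15.
Set 3j − 15 = 21: j = 12.
C(15,12) = 455; 1^12 = 1; 2^3 = 8.
Coefficient = 455 · 1 · 8 = 3640.

3640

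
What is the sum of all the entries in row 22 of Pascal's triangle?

Setting x = 1 in (1+x)^22 gives Σ C(22,k) = 2^22 = 4194304.

4194304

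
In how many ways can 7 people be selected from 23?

245157

This is C(23,7) = 245157.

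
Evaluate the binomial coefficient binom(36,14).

C(36,14) = (36·35·34·33·32·31·30·29·28·27·26·25·24·23) / 14! = 330954702783344640000 / 87178291200 = 3796297200.

3796297200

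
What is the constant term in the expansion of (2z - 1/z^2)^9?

-5376

General term: C(9,j)·(2z)^j·(-1/z^2)^(9-j), with z-exponent 1j − 2(9−j) = 3j − 18.
Set 3j − 18 = 0: j = 6.
C(9,6) = 84; 2^6 = 64; (-1)^3 = -1.
Coefficient = 84 · 64 · (-1) = -5376.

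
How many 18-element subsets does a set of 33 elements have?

C(33,18) = C(33,15) by symmetry.
C(33,15) = (33·32·31·30·29·28·27·26·25·24·23·22·21·20·19) / 15! = 1356265350621941760000 / 1307674368000 = 1037158320.

1037158320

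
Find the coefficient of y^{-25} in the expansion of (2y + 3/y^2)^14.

General term: C(14,j)·(2y)^j·(3/y^2)^(14-j), with y-exponent 1j − 2(14−j) = 3j − 28.
Set 3j − 28 = -25: j = 1.
C(14,1) = 14; 2^1 = 2; 3^13 = 1594323.
Coefficient = 14 · 2 · 1594323 = 44641044.

44641044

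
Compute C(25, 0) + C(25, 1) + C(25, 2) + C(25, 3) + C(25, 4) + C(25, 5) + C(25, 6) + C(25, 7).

1 + 25 + 300 + 2300 + 12650 + 53130 + 177100 + 480700 = 726206.

726206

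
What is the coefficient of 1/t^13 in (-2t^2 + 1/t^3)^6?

General term: C(6,j)·(-2t^2)^j·(1/t^3)^(6-j), with t-exponent 2j − 3(6−j) = 5j − 18.
Set 5j − 18 = -13: j = 1.
C(6,1) = 6; (-2)^1 = -2; 1^5 = 1.
Coefficient = 6 · (-2) · 1 = -12.

-12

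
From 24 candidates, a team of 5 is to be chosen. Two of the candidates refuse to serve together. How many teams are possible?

40964

All 5-subsets: C(24,5) = 42504. Those containing both fixed elements: C(22,3) = 1540.
42504 − 1540 = 40964.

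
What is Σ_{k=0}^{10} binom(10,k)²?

By Vandermonde's identity, Σ C(10,k)² = C(20,10) = 184756.

184756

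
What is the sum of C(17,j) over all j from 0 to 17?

Setting x = 1 in (1+x)^17 gives Σ C(17,j) = 2^17 = 131072.

131072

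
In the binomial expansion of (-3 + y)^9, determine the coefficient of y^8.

The general term is C(9,j)·(-3)^j·(y)^(9-j); the y^8 term has j = 1.
C(9,1) = 9.
Coefficient = C(9,1) · (-3)^1 = 9 · (-3) = -27.

-27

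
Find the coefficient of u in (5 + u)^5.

The general term is C(5,j)·(5)^j·(u)^(5-j); the u^1 term has j = 4.
C(5,4) = 5.
Coefficient = C(5,4) · 5^4 = 5 · 625 = 3125.

3125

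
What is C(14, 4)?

1001

C(14,4) = (14·13·12·11) / 4! = 24024 / 24 = 1001.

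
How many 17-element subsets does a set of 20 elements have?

1140

C(20,17) = C(20,3) by symmetry.
C(20,3) = (20·19·18) / 3! = 6840 / 6 = 1140.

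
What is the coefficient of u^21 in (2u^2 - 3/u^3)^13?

-159744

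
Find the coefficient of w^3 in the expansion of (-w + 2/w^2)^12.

General term: C(12,j)·(-w)^j·(2/w^2)^(12-j), with w-exponent 1j − 2(12−j) = 3j − 24.
Set 3j − 24 = 3: j = 9.
C(12,9) = 220; (-1)^9 = -1; 2^3 = 8.
Coefficient = 220 · (-1) · 8 = -1760.

-1760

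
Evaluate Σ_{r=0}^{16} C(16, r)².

601080390

By Vandermonde's identity, Σ C(16,r)² = C(32,16) = 601080390.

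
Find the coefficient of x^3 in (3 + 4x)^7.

The general term is C(7,j)·(3)^j·(4x)^(7-j); the x^3 term has j = 4.
C(7,4) = 35.
Coefficient = C(7,4) · 3^4 · 4^3 = 35 · 81 · 64 = 181440.

181440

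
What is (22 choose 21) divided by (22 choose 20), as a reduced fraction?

2/21

C(n,k+1)/C(n,k) = (n−k)/(k+1) = (22−20)/(20+1) = 2/21.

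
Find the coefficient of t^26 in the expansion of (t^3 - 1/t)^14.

General term: C(14,j)·(t^3)^j·(-1/t)^(14-j), with t-exponent 3j − 1(14−j) = 4j − 14.
Set 4j − 14 = 26: j = 10.
C(14,10) = 1001; 1^10 = 1; (-1)^4 = 1.
Coefficient = 1001 · 1 · 1 = 1001.

1001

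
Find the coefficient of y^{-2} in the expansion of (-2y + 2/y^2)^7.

4480

General term: C(7,j)·(-2y)^j·(2/y^2)^(7-j), with y-exponent 1j − 2(7−j) = 3j − 14.
Set 3j − 14 = -2: j = 4.
C(7,4) = 35; (-2)^4 = 16; 2^3 = 8.
Coefficient = 35 · 16 · 8 = 4480.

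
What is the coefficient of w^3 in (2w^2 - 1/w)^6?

-160

General term: C(6,j)·(2w^2)^j·(-1/w)^(6-j), with w-exponent 2j − 1(6−j) = 3j − 6.
Set 3j − 6 = 3: j = 3.
C(6,3) = 20; 2^3 = 8; (-1)^3 = -1.
Coefficient = 20 · 8 · (-1) = -160.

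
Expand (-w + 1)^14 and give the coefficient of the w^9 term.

The general term is C(14,j)·(-w)^j·(1)^(14-j); the w^9 term has j = 9.
C(14,9) = 2002.
Coefficient = C(14,9) · (-1)^9 = 2002 · (-1) = -2002.

-2002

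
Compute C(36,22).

3796297200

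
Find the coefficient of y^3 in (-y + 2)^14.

The general term is C(14,j)·(-y)^j·(2)^(14-j); the y^3 term has j = 3.
C(14,3) = 364.
Coefficient = C(14,3) · (-1)^3 · 2^11 = 364 · (-1) · 2048 = -745472.

-745472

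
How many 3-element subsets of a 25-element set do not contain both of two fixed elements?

2277

All 3-subsets: C(25,3) = 2300. Those containing both fixed elements: C(23,1) = 23.
2300 − 23 = 2277.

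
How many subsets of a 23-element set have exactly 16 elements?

Choose the 16 positions: C(23,16) = 245157.

245157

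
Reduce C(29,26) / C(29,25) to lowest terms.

2/13

C(n,k+1)/C(n,k) = (n−k)/(k+1) = (29−25)/(25+1) = 4/26 = 2/13.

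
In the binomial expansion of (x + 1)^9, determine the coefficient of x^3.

The general term is C(9,j)·(x)^j·(1)^(9-j); the x^3 term has j = 3.
C(9,3) = 84.
Coefficient = C(9,3) = 84.

84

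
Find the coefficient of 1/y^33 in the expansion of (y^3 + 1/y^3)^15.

General term: C(15,j)·(y^3)^j·(1/y^3)^(15-j), with y-exponent 3j − 3(15−j) = 6j − 45.
Set 6j − 45 = -33: j = 2.
C(15,2) = 105; 1^2 = 1; 1^13 = 1.
Coefficient = 105 · 1 · 1 = 105.

105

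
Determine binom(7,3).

35

C(7,3) = (7·6·5) / 3! = 210 / 6 = 35.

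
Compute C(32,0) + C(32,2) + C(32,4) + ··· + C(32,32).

Even-r terms of row 32 sum to 2^31 = 2147483648.

2147483648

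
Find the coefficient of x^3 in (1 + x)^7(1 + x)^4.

165

Coefficient of x^3 = Σ_{j} C(7,j)·C(4,3-j) for j from 0 to 3.
= 4 + 42 + 84 + 35 = 165.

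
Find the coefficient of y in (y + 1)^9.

9

The general term is C(9,j)·(y)^j·(1)^(9-j); the y^1 term has j = 1.
C(9,1) = 9.
Coefficient = C(9,1) = 9.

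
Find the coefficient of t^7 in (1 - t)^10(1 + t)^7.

84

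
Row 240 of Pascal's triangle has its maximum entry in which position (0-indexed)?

C(240,j) is maximized at j = 240/2 = 120.

120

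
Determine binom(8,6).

C(8,6) = C(8,2) by symmetry.
C(8,2) = (8·7) / 2! = 56 / 2 = 28.

28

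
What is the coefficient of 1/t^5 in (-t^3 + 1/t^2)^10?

-120

General term: C(10,j)·(-t^3)^j·(1/t^2)^(10-j), with t-exponent 3j − 2(10−j) = 5j − 20.
Set 5j − 20 = -5: j = 3.
C(10,3) = 120; (-1)^3 = -1; 1^7 = 1.
Coefficient = 120 · (-1) · 1 = -120.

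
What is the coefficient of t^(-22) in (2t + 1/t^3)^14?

64064

General term: C(14,j)·(2t)^j·(1/t^3)^(14-j), with t-exponent 1j − 3(14−j) = 4j − 42.
Set 4j − 42 = -22: j = 5.
C(14,5) = 2002; 2^5 = 32; 1^9 = 1.
Coefficient = 2002 · 32 · 1 = 64064.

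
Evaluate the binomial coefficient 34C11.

286097760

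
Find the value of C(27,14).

20058300

C(27,14) = C(27,13) by symmetry.
C(27,13) = (27·26·25·24·23·22·21·20·19·18·17·16·15) / 13! = 124903451312640000 / 6227020800 = 20058300.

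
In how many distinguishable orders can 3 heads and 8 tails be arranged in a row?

165

Choose positions for the heads: C(11,3) = 165.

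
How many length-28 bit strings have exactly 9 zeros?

6906900

Choose the 9 positions: C(28,9) = 6906900.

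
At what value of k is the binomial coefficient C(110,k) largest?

C(110,k) is maximized at k = 110/2 = 55.

55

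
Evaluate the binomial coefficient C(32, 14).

C(32,14) = (32·31·30·29·28·27·26·25·24·23·22·21·20·19) / 14! = 41098950018846720000 / 87178291200 = 471435600.

471435600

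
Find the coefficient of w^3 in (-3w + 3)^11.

The general term is C(11,j)·(-3w)^j·(3)^(11-j); the w^3 term has j = 3.
C(11,3) = 165.
Coefficient = C(11,3) · (-3)^3 · 3^8 = 165 · (-27) · 6561 = -29229255.

-29229255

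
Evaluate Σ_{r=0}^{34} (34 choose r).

The entries of row 34 sum to 2^34 = 17179869184.

17179869184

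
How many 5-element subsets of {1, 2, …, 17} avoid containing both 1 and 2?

5733

All 5-subsets: C(17,5) = 6188. Those containing both fixed elements: C(15,3) = 455.
6188 − 455 = 5733.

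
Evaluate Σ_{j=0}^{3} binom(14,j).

1 + 14 + 91 + 364 = 470.

470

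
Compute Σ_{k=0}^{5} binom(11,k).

1024

1 + 11 + 55 + 165 + 330 + 462 = 1024.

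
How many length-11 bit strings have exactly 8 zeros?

165

Choose the 8 positions: C(11,8) = 165.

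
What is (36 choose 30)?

C(36,30) = C(36,6) by symmetry.
C(36,6) = (36·35·34·33·32·31) / 6! = 1402410240 / 720 = 1947792.

1947792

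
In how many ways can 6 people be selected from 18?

This is C(18,6) = 18564.

18564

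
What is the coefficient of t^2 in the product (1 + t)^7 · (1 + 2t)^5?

Coefficient of t^2 = Σ_{j} C(7,j)·1^j·C(5,2-j)·2^(2-j) for j from 0 to 2.
= 40 + 70 + 21 = 131.

131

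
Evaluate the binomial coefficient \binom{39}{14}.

C(39,14) = (39·38·37·36·35·34·33·32·31·30·29·28·27·26) / 14! = 1315041316842168115200 / 87178291200 = 15084504396.

15084504396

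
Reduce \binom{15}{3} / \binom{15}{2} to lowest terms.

13/3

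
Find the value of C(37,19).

C(37,19) = C(37,18) by symmetry.
C(37,18) = (37·36·35·34·33·32·31·30·29·28·27·26·25·24·23·22·21·20) / 18! = 113146793787569865523200000 / 6402373705728000 = 17672631900.

17672631900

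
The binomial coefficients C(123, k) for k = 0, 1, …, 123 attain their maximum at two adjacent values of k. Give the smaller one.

61

For odd n = 123, C(123,k) peaks at k = (n−1)/2 and (n+1)/2; the smaller is 61.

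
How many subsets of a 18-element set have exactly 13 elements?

Choose the 13 positions: C(18,13) = 8568.

8568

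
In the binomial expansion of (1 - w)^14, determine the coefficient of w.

-14

The general term is C(14,j)·(1)^j·(-w)^(14-j); the w^1 term has j = 13.
C(14,13) = 14.
Coefficient = C(14,13) · (-1)^1 = 14 · (-1) = -14.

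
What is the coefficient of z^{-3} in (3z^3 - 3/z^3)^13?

General term: C(13,j)·(3z^3)^j·(-3/z^3)^(13-j), with z-exponent 3j − 3(13−j) = 6j − 39.
Set 6j − 39 = -3: j = 6.
C(13,6) = 1716; 3^6 = 729; (-3)^7 = -2187.
Coefficient = 1716 · 729 · (-2187) = -2735858268.

-2735858268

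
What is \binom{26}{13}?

C(26,13) = (26·25·24·23·22·21·20·19·18·17·16·15·14) / 13! = 64764752532480000 / 6227020800 = 10400600.

10400600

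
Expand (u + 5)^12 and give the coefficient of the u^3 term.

429687500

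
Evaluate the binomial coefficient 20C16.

4845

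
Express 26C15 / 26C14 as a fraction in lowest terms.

4/5

C(n,k+1)/C(n,k) = (n−k)/(k+1) = (26−14)/(14+1) = 12/15 = 4/5.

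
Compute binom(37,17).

15905368710

C(37,17) = (37·36·35·34·33·32·31·30·29·28·27·26·25·24·23·22·21) / 17! = 5657339689378493276160000 / 355687428096000 = 15905368710.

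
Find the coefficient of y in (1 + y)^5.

The general term is C(5,j)·(1)^j·(y)^(5-j); the y^1 term has j = 4.
C(5,4) = 5.
Coefficient = C(5,4) = 5.

5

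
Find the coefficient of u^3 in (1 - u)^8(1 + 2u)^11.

Coefficient of u^3 = Σ_{j} C(8,j)·(-1)^j·C(11,3-j)·2^(3-j) for j from 0 to 3.
= 1320 + (-1760) + 616 + (-56) = 120.

120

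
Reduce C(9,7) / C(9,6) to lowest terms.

3/7

C(n,k+1)/C(n,k) = (n−k)/(k+1) = (9−6)/(6+1) = 3/7.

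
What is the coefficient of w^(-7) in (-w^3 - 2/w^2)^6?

192

General term: C(6,j)·(-w^3)^j·(-2/w^2)^(6-j), with w-exponent 3j − 2(6−j) = 5j − 12.
Set 5j − 12 = -7: j = 1.
C(6,1) = 6; (-1)^1 = -1; (-2)^5 = -32.
Coefficient = 6 · (-1) · (-32) = 192.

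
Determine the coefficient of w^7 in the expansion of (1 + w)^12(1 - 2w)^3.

Coefficient of w^7 = Σ_{j} C(12,j)·1^j·C(3,7-j)·(-2)^(7-j) for j from 4 to 7.
= (-3960) + 9504 + (-5544) + 792 = 792.

792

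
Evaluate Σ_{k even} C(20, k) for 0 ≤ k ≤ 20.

524288

Half of (1+1)^20 + (1−1)^20 gives the even-index sum: 2^19 = 524288.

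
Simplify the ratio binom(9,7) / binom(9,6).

C(n,k+1)/C(n,k) = (n−k)/(k+1) = (9−6)/(6+1) = 3/7.

3/7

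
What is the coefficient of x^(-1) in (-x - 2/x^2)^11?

-5280

General term: C(11,j)·(-x)^j·(-2/x^2)^(11-j), with x-exponent 1j − 2(11−j) = 3j − 22.
Set 3j − 22 = -1: j = 7.
C(11,7) = 330; (-1)^7 = -1; (-2)^4 = 16.
Coefficient = 330 · (-1) · 16 = -5280.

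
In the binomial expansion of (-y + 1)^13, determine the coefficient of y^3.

The general term is C(13,j)·(-y)^j·(1)^(13-j); the y^3 term has j = 3.
C(13,3) = 286.
Coefficient = C(13,3) · (-1)^3 = 286 · (-1) = -286.

-286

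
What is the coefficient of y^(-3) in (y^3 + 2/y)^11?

28160

General term: C(11,j)·(y^3)^j·(2/y)^(11-j), with y-exponent 3j − 1(11−j) = 4j − 11.
Set 4j − 11 = -3: j = 2.
C(11,2) = 55; 1^2 = 1; 2^9 = 512.
Coefficient = 55 · 1 · 512 = 28160.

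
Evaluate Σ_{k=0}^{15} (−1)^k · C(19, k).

-816

The partial alternating sum Σ_{k=0}^{15} (−1)^k C(19,k) = (−1)^15 C(18,15) = -816.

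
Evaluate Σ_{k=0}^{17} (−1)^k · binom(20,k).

The partial alternating sum Σ_{k=0}^{17} (−1)^k C(20,k) = (−1)^17 C(19,17) = -171.

-171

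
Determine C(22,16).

C(22,16) = C(22,6) by symmetry.
C(22,6) = (22·21·20·19·18·17) / 6! = 53721360 / 720 = 74613.

74613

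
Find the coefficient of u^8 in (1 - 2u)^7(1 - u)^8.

108545

Coefficient of u^8 = Σ_{j} C(7,j)·(-2)^j·C(8,8-j)·(-1)^(8-j) for j from 0 to 7.
= 1 + 112 + 2352 + 15680 + 39200 + 37632 + 12544 + 1024 = 108545.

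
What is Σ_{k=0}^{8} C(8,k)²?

12870

Σ C(8,k)² is the coefficient of x^8 in (1+x)^8(1+x)^8 = (1+x)^16, i.e. C(16,8) = 12870.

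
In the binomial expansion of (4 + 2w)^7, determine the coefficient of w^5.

10752

The general term is C(7,j)·(4)^j·(2w)^(7-j); the w^5 term has j = 2.
C(7,2) = 21.
Coefficient = C(7,2) · 4^2 · 2^5 = 21 · 16 · 32 = 10752.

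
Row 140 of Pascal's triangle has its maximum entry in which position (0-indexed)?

C(140,k) is maximized at k = 140/2 = 70.

70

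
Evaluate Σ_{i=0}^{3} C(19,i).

1160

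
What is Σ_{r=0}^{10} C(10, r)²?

184756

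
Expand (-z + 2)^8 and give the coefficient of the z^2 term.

The general term is C(8,j)·(-z)^j·(2)^(8-j); the z^2 term has j = 2.
C(8,2) = 28.
Coefficient = C(8,2) · 2^6 = 28 · 64 = 1792.

1792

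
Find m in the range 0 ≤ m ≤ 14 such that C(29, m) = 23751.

C(29,m) increases on 0 ≤ m ≤ 14. C(29,3) = 3654 and C(29,4) = 23751, so m = 4.

4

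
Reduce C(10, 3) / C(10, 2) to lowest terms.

C(n,k+1)/C(n,k) = (n−k)/(k+1) = (10−2)/(2+1) = 8/3.

8/3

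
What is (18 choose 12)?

18564

C(18,12) = C(18,6) by symmetry.
C(18,6) = (18·17·16·15·14·13) / 6! = 13366080 / 720 = 18564.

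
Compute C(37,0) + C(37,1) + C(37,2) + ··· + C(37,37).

137438953472

Setting x = 1 in (1+x)^37 gives Σ C(37,j) = 2^37 = 137438953472.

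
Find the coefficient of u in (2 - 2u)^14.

-229376

The general term is C(14,j)·(2)^j·(-2u)^(14-j); the u^1 term has j = 13.
C(14,13) = 14.
Coefficient = C(14,13) · 2^13 · (-2)^1 = 14 · 8192 · (-2) = -229376.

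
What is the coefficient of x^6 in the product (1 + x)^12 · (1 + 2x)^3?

Coefficient of x^6 = Σ_{j} C(12,j)·1^j·C(3,6-j)·2^(6-j) for j from 3 to 6.
= 1760 + 5940 + 4752 + 924 = 13376.

13376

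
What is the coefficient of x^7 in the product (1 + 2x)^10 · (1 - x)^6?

Coefficient of x^7 = Σ_{j} C(10,j)·2^j·C(6,7-j)·(-1)^(7-j) for j from 1 to 7.
= 20 + (-1080) + 14400 + (-67200) + 120960 + (-80640) + 15360 = 1820.

1820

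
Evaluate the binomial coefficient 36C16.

7307872110

C(36,16) = (36·35·34·33·32·31·30·29·28·27·26·25·24·23·22·21) / 16! = 152901072685905223680000 / 20922789888000 = 7307872110.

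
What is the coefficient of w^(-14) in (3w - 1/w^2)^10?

405

General term: C(10,j)·(3w)^j·(-1/w^2)^(10-j), with w-exponent 1j − 2(10−j) = 3j − 20.
Set 3j − 20 = -14: j = 2.
C(10,2) = 45; 3^2 = 9; (-1)^8 = 1.
Coefficient = 45 · 9 · 1 = 405.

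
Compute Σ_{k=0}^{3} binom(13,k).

378

1 + 13 + 78 + 286 = 378.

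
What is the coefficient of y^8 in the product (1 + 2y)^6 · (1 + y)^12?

357423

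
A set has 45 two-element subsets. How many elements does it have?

10

n(n−1)/2 = 45 ⇒ n(n−1) = 90. Since 10·9 = 90, n = 10.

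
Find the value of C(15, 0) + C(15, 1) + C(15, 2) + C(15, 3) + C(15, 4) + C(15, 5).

4944

1 + 15 + 105 + 455 + 1365 + 3003 = 4944.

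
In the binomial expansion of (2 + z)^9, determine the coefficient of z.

The general term is C(9,j)·(2)^j·(z)^(9-j); the z^1 term has j = 8.
C(9,8) = 9.
Coefficient = C(9,8) · 2^8 = 9 · 256 = 2304.

2304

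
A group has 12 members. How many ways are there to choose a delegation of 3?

220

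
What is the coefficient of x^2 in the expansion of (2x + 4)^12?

276824064

The general term is C(12,j)·(2x)^j·(4)^(12-j); the x^2 term has j = 2.
C(12,2) = 66.
Coefficient = C(12,2) · 2^2 · 4^10 = 66 · 4 · 1048576 = 276824064.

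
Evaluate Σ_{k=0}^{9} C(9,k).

512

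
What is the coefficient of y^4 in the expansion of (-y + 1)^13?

715

The general term is C(13,j)·(-y)^j·(1)^(13-j); the y^4 term has j = 4.
C(13,4) = 715.
Coefficient = C(13,4) = 715.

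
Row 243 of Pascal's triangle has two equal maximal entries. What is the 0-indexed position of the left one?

121

For odd n = 243, C(243,k) peaks at k = (n−1)/2 and (n+1)/2; the lesser is 121.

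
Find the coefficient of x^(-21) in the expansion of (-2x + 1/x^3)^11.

General term: C(11,j)·(-2x)^j·(1/x^3)^(11-j), with x-exponent 1j − 3(11−j) = 4j − 33.
Set 4j − 33 = -21: j = 3.
C(11,3) = 165; (-2)^3 = -8; 1^8 = 1.
Coefficient = 165 · (-8) · 1 = -1320.

-1320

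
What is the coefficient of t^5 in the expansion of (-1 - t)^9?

The general term is C(9,j)·(-1)^j·(-t)^(9-j); the t^5 term has j = 4.
C(9,4) = 126.
Coefficient = C(9,4) · (-1)^5 = 126 · (-1) = -126.

-126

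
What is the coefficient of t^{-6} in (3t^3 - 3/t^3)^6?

10935

General term: C(6,j)·(3t^3)^j·(-3/t^3)^(6-j), with t-exponent 3j − 3(6−j) = 6j − 18.
Set 6j − 18 = -6: j = 2.
C(6,2) = 15; 3^2 = 9; (-3)^4 = 81.
Coefficient = 15 · 9 · 81 = 10935.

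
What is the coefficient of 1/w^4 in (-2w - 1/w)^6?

General term: C(6,j)·(-2w)^j·(-1/w)^(6-j), with w-exponent 1j − 1(6−j) = 2j − 6.
Set 2j − 6 = -4: j = 1.
C(6,1) = 6; (-2)^1 = -2; (-1)^5 = -1.
Coefficient = 6 · (-2) · (-1) = 12.

12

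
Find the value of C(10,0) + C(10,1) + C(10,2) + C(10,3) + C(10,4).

386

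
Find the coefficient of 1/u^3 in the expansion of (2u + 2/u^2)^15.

General term: C(15,j)·(2u)^j·(2/u^2)^(15-j), with u-exponent 1j − 2(15−j) = 3j − 30.
Set 3j − 30 = -3: j = 9.
C(15,9) = 5005; 2^9 = 512; 2^6 = 64.
Coefficient = 5005 · 512 · 64 = 164003840.

164003840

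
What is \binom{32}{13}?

C(32,13) = (32·31·30·29·28·27·26·25·24·23·22·21·20) / 13! = 2163102632570880000 / 6227020800 = 347373600.

347373600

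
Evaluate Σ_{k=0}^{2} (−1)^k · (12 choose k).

55

The partial alternating sum Σ_{k=0}^{2} (−1)^k C(12,k) = (−1)^2 C(11,2) = 55.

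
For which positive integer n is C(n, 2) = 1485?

n(n−1)/2 = 1485 ⇒ n(n−1) = 2970. Since 55·54 = 2970, n = 55.

55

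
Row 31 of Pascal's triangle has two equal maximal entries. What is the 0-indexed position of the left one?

15

For odd n = 31, C(31,m) peaks at m = (n−1)/2 and (n+1)/2; the lesser is 15.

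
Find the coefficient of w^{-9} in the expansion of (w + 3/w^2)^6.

1458

General term: C(6,j)·(w)^j·(3/w^2)^(6-j), with w-exponent 1j − 2(6−j) = 3j − 12.
Set 3j − 12 = -9: j = 1.
C(6,1) = 6; 1^1 = 1; 3^5 = 243.
Coefficient = 6 · 1 · 243 = 1458.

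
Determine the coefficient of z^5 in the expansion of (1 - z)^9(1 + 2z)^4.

Coefficient of z^5 = Σ_{j} C(9,j)·(-1)^j·C(4,5-j)·2^(5-j) for j from 1 to 5.
= (-144) + 1152 + (-2016) + 1008 + (-126) = -126.

-126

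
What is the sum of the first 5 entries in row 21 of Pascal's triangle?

7547

1 + 21 + 210 + 1330 + 5985 = 7547.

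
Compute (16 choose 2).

120

C(16,2) = (16·15) / 2! = 240 / 2 = 120.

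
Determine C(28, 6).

C(28,6) = (28·27·26·25·24·23) / 6! = 271252800 / 720 = 376740.

376740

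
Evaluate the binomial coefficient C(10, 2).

C(10,2) = (10·9) / 2! = 90 / 2 = 45.

45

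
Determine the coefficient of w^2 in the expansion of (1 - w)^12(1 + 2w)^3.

6

Coefficient of w^2 = Σ_{j} C(12,j)·(-1)^j·C(3,2-j)·2^(2-j) for j from 0 to 2.
= 12 + (-72) + 66 = 6.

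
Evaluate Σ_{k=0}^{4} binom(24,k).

1 + 24 + 276 + 2024 + 10626 = 12951.

12951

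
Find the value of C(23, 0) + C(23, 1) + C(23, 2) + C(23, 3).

1 + 23 + 253 + 1771 = 2048.

2048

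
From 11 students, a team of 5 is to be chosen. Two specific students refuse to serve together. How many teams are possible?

378

All 5-subsets: C(11,5) = 462. Those containing both fixed elements: C(9,3) = 84.
462 − 84 = 378.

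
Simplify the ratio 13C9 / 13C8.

C(n,k+1)/C(n,k) = (n−k)/(k+1) = (13−8)/(8+1) = 5/9.

5/9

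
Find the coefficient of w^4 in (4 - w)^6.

The general term is C(6,j)·(4)^j·(-w)^(6-j); the w^4 term has j = 2.
C(6,2) = 15.
Coefficient = C(6,2) · 4^2 = 15 · 16 = 240.

240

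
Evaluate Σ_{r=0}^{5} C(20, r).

21700

1 + 20 + 190 + 1140 + 4845 + 15504 = 21700.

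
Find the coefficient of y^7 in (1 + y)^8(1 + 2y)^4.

Coefficient of y^7 = Σ_{j} C(8,j)·1^j·C(4,7-j)·2^(7-j) for j from 3 to 7.
= 896 + 2240 + 1344 + 224 + 8 = 4712.

4712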